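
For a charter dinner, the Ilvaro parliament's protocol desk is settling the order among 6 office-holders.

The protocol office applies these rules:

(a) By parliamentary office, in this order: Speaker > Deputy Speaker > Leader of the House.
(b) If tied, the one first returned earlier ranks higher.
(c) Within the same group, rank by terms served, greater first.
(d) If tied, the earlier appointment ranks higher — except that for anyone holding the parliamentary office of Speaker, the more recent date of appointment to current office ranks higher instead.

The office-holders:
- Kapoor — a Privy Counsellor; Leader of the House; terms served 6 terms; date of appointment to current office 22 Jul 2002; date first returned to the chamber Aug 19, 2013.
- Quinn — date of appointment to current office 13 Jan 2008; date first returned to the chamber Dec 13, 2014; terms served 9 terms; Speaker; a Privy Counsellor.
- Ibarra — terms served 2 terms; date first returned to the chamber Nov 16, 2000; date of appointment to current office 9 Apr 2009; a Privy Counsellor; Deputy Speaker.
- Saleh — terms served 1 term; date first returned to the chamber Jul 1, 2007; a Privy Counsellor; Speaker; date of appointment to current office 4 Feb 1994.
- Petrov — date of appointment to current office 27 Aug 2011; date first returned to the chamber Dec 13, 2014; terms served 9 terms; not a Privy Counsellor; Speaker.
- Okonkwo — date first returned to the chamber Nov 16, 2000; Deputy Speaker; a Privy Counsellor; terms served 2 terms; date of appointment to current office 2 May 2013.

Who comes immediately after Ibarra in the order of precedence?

By parliamentary office: Saleh, Petrov and Quinn (Speaker); then Ibarra and Okonkwo (Deputy Speaker); then Kapoor (Leader of the House).
Among Saleh, Petrov and Quinn, by date first returned to the chamber (earlier first): Saleh (Jul 1, 2007) before Petrov and Quinn (Dec 13, 2014).
Petrov and Quinn both have terms served 9 terms, so the next rule applies.
Among Petrov and Quinn, by date of appointment to current office (later first) (reversed rule for this group): Petrov (27 Aug 2011) before Quinn (13 Jan 2008).
Ibarra and Okonkwo both have date first returned to the chamber Nov 16, 2000, so the next rule applies.
Ibarra and Okonkwo both have terms served 2 terms, so the next rule applies.
Among Ibarra and Okonkwo, by date of appointment to current office (earlier first): Ibarra (9 Apr 2009) before Okonkwo (2 May 2013).
Order: Saleh, Petrov, Quinn, Ibarra, Okonkwo, Kapoor.

Okonkwo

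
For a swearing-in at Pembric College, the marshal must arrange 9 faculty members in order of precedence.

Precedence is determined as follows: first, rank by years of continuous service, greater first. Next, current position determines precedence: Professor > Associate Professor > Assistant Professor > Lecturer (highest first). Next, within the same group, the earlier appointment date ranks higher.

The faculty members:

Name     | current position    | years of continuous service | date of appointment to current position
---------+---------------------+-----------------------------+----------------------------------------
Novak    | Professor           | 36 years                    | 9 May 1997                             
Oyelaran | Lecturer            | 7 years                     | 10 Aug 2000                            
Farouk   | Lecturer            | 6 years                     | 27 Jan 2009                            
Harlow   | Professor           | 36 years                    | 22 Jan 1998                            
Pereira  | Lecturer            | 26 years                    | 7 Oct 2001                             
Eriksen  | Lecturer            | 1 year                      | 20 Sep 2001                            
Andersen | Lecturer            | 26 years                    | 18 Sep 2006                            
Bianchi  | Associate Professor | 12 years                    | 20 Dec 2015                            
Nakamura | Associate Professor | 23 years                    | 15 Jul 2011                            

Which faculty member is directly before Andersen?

Pereira

By years of continuous service (higher first): Novak and Harlow (both 36 years); then Pereira and Andersen (both 26 years); then Nakamura (23 years); then Bianchi (12 years); then Oyelaran (7 years); then Farouk (6 years); then Eriksen (1 year).
Novak and Harlow are each Professor, so the next rule applies.
Among Novak and Harlow, by date of appointment to current position (earlier first): Novak (9 May 1997) before Harlow (22 Jan 1998).
Pereira and Andersen are each Lecturer, so the next rule applies.
Among Pereira and Andersen, by date of appointment to current position (earlier first): Pereira (7 Oct 2001) before Andersen (18 Sep 2006).
Order: Novak, Harlow, Pereira, Andersen, Nakamura, Bianchi, Oyelaran, Farouk, Eriksen.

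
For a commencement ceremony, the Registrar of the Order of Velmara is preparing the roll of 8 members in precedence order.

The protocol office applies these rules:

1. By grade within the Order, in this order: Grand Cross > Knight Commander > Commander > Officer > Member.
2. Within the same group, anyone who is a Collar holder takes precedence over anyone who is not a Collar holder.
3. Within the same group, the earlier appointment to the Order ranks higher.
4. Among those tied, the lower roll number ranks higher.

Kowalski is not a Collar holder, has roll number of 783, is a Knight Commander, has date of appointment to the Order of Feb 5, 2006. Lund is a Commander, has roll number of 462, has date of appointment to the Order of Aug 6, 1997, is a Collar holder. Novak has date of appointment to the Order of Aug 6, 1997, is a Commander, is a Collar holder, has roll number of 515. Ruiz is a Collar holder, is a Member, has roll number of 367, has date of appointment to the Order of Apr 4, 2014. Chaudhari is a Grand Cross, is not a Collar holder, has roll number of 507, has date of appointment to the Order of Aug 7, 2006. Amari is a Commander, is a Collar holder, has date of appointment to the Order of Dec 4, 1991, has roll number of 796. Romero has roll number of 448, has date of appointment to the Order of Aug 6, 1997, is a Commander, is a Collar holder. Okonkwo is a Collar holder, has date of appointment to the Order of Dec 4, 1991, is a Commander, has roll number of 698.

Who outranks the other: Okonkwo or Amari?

Okonkwo

By grade within the Order: Chaudhari (Grand Cross); then Kowalski (Knight Commander); then Okonkwo, Amari, Romero, Lund and Novak (Commander); then Ruiz (Member).
Okonkwo, Amari, Romero, Lund and Novak are each a Collar holder, so the next rule applies.
Among Okonkwo, Amari, Romero, Lund and Novak, by date of appointment to the Order (earlier first): Okonkwo and Amari (Dec 4, 1991) before Romero, Lund and Novak (Aug 6, 1997).
Among Okonkwo and Amari, by roll number (lower first): Okonkwo (698) before Amari (796).
Among Romero, Lund and Novak, by roll number (lower first): Romero (448) before Lund (462) before Novak (515).
So Okonkwo takes precedence.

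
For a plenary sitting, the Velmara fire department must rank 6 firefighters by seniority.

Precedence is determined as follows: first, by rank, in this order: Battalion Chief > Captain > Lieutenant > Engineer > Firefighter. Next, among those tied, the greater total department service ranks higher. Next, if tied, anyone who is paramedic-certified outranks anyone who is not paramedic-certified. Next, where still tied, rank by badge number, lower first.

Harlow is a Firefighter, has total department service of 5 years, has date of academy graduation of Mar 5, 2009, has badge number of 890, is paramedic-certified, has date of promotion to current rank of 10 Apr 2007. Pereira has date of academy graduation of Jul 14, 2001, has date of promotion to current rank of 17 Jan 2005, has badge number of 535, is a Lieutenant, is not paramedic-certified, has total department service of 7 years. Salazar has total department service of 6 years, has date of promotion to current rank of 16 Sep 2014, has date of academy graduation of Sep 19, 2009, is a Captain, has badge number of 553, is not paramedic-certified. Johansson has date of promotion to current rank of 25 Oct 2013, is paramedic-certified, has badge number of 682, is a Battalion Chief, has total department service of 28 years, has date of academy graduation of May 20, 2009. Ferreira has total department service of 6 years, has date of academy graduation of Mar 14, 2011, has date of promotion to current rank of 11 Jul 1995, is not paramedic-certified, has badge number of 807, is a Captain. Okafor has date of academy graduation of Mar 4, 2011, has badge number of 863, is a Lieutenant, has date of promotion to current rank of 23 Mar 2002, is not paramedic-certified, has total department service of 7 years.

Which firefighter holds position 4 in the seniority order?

By rank: Johansson (Battalion Chief); then Salazar and Ferreira (Captain); then Pereira and Okafor (Lieutenant); then Harlow (Firefighter).
Salazar and Ferreira both have total department service 6 years, so the next rule applies.
Salazar and Ferreira are each not paramedic-certified, so the next rule applies.
Among Salazar and Ferreira, by badge number (lower first): Salazar (553) before Ferreira (807).
Pereira and Okafor both have total department service 7 years, so the next rule applies.
Pereira and Okafor are each not paramedic-certified, so the next rule applies.
Among Pereira and Okafor, by badge number (lower first): Pereira (535) before Okafor (863).
Order: Johansson, Salazar, Ferreira, Pereira, Okafor, Harlow.

Pereira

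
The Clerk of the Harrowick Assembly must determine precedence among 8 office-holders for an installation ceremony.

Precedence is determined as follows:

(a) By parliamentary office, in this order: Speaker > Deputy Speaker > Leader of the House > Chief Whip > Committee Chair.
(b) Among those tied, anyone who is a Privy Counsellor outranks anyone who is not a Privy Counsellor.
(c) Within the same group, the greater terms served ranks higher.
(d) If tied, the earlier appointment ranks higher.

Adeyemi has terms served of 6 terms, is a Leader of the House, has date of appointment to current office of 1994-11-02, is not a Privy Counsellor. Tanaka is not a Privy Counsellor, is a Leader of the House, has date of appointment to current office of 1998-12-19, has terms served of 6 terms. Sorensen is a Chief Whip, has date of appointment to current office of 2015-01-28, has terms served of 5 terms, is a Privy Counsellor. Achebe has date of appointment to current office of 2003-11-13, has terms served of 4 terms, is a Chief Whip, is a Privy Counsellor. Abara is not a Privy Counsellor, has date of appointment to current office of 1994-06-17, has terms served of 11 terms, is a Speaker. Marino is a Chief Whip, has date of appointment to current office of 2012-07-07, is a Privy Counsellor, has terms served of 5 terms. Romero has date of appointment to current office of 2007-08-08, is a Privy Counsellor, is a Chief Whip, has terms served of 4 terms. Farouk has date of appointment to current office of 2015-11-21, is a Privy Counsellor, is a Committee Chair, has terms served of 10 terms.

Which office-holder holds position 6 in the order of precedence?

By parliamentary office: Abara (Speaker); then Adeyemi and Tanaka (Leader of the House); then Marino, Sorensen, Achebe and Romero (Chief Whip); then Farouk (Committee Chair).
Adeyemi and Tanaka are each not a Privy Counsellor, so the next rule applies.
Adeyemi and Tanaka both have terms served 6 terms, so the next rule applies.
Among Adeyemi and Tanaka, by date of appointment to current office (earlier first): Adeyemi (1994-11-02) before Tanaka (1998-12-19).
Marino, Sorensen, Achebe and Romero are each a Privy Counsellor, so the next rule applies.
Among Marino, Sorensen, Achebe and Romero, by terms served (higher first): Marino and Sorensen (5 terms) before Achebe and Romero (4 terms).
Among Marino and Sorensen, by date of appointment to current office (earlier first): Marino (2012-07-07) before Sorensen (2015-01-28).
Among Achebe and Romero, by date of appointment to current office (earlier first): Achebe (2003-11-13) before Romero (2007-08-08).
Order: Abara, Adeyemi, Tanaka, Marino, Sorensen, Achebe, Romero, Farouk.

Achebe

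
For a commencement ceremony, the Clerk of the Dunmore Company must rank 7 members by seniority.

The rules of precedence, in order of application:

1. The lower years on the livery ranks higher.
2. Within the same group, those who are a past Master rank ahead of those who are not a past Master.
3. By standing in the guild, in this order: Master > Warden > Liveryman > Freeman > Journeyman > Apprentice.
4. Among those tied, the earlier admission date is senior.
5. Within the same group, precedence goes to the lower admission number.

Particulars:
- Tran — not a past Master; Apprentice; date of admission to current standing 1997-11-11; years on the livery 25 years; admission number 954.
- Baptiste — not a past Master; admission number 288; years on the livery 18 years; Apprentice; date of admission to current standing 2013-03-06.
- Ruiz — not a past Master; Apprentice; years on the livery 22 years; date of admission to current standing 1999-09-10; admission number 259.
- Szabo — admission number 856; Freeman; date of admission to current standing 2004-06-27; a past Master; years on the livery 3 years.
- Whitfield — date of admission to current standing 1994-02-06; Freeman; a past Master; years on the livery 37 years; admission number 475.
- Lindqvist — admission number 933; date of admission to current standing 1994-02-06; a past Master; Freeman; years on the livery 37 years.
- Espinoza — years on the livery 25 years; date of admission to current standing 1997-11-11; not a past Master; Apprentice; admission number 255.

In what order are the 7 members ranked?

Szabo, Baptiste, Ruiz, Espinoza, Tran, Whitfield, Lindqvist

By years on the livery (lower first): Szabo (3 years); then Baptiste (18 years); then Ruiz (22 years); then Espinoza and Tran (both 25 years); then Whitfield and Lindqvist (both 37 years).
Espinoza and Tran are each not a past Master, so the next rule applies.
Espinoza and Tran are each Apprentice, so the next rule applies.
Espinoza and Tran both have date of admission to current standing 1997-11-11, so the next rule applies.
Among Espinoza and Tran, by admission number (lower first): Espinoza (255) before Tran (954).
Whitfield and Lindqvist are each a past Master, so the next rule applies.
Whitfield and Lindqvist are each Freeman, so the next rule applies.
Whitfield and Lindqvist both have date of admission to current standing 1994-02-06, so the next rule applies.
Among Whitfield and Lindqvist, by admission number (lower first): Whitfield (475) before Lindqvist (933).
Full order: Szabo, Baptiste, Ruiz, Espinoza, Tran, Whitfield, Lindqvist.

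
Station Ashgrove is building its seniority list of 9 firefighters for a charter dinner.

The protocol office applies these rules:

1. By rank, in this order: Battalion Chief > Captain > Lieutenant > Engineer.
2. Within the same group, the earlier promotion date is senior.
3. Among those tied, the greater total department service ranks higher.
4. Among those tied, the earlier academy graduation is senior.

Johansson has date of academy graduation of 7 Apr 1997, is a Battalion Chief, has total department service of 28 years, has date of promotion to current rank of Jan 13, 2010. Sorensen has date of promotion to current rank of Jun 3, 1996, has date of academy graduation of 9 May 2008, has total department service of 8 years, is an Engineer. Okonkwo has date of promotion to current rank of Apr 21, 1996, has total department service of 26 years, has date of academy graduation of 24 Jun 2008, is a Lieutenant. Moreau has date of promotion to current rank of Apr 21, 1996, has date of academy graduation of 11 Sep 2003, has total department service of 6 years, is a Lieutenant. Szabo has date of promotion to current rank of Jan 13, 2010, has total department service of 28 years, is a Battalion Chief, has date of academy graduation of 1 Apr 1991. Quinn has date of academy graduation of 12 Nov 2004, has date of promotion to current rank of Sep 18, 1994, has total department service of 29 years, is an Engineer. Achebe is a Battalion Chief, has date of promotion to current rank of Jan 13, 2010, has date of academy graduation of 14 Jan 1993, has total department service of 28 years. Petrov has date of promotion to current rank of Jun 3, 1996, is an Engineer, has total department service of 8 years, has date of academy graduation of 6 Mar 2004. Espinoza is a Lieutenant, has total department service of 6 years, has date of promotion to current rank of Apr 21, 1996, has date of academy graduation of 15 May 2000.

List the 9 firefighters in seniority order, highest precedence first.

By rank: Szabo, Achebe and Johansson (Battalion Chief); then Okonkwo, Espinoza and Moreau (Lieutenant); then Quinn, Petrov and Sorensen (Engineer).
Szabo, Achebe and Johansson all have date of promotion to current rank Jan 13, 2010, so the next rule applies.
Szabo, Achebe and Johansson all have total department service 28 years, so the next rule applies.
Among Szabo, Achebe and Johansson, by date of academy graduation (earlier first): Szabo (1 Apr 1991) before Achebe (14 Jan 1993) before Johansson (7 Apr 1997).
Okonkwo, Espinoza and Moreau all have date of promotion to current rank Apr 21, 1996, so the next rule applies.
Among Okonkwo, Espinoza and Moreau, by total department service (higher first): Okonkwo (26 years) before Espinoza and Moreau (6 years).
Among Espinoza and Moreau, by date of academy graduation (earlier first): Espinoza (15 May 2000) before Moreau (11 Sep 2003).
Among Quinn, Petrov and Sorensen, by date of promotion to current rank (earlier first): Quinn (Sep 18, 1994) before Petrov and Sorensen (Jun 3, 1996).
Petrov and Sorensen both have total department service 8 years, so the next rule applies.
Among Petrov and Sorensen, by date of academy graduation (earlier first): Petrov (6 Mar 2004) before Sorensen (9 May 2008).
Full order: Szabo, Achebe, Johansson, Okonkwo, Espinoza, Moreau, Quinn, Petrov, Sorensen.

Szabo, Achebe, Johansson, Okonkwo, Espinoza, Moreau, Quinn, Petrov, Sorensen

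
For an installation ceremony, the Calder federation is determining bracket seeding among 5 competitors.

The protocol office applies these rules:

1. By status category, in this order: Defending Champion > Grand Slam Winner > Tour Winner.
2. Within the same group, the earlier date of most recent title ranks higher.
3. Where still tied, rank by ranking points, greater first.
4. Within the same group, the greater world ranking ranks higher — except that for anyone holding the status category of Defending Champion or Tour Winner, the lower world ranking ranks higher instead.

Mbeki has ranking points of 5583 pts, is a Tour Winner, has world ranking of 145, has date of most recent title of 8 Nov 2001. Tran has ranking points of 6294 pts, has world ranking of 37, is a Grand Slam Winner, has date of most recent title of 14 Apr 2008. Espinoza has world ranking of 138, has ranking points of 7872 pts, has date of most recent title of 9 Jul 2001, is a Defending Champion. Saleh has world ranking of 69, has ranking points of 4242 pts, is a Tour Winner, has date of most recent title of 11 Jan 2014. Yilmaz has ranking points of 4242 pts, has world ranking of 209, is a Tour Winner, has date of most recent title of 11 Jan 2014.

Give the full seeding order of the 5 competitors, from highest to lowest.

Espinoza, Tran, Mbeki, Saleh, Yilmaz

By status category: Espinoza (Defending Champion); then Tran (Grand Slam Winner); then Mbeki, Saleh and Yilmaz (Tour Winner).
Among Mbeki, Saleh and Yilmaz, by date of most recent title (earlier first): Mbeki (8 Nov 2001) before Saleh and Yilmaz (11 Jan 2014).
Saleh and Yilmaz both have ranking points 4242 pts, so the next rule applies.
Among Saleh and Yilmaz, by world ranking (lower first) (reversed rule for this group): Saleh (69) before Yilmaz (209).
Full order: Espinoza, Tran, Mbeki, Saleh, Yilmaz.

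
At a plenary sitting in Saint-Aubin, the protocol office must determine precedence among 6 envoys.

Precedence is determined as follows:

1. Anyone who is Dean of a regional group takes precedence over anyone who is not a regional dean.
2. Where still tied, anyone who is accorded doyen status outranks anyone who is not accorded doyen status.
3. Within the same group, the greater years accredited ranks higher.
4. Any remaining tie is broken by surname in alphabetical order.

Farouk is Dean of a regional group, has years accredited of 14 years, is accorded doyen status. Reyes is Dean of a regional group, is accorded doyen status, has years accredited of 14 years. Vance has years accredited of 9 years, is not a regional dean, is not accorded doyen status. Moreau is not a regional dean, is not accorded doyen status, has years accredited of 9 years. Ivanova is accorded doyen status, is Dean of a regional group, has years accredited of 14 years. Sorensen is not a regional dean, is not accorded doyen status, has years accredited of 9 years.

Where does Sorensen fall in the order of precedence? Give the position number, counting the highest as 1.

By the first rule: Farouk, Ivanova and Reyes (each Dean of a regional group); then Moreau, Sorensen and Vance (each not a regional dean).
Farouk, Ivanova and Reyes are each accorded doyen status, so the next rule applies.
Farouk, Ivanova and Reyes all have years accredited 14 years, so the next rule applies.
Among Farouk, Ivanova and Reyes, alphabetically by surname: Farouk before Ivanova before Reyes.
Moreau, Sorensen and Vance are each not accorded doyen status, so the next rule applies.
Moreau, Sorensen and Vance all have years accredited 9 years, so the next rule applies.
Among Moreau, Sorensen and Vance, alphabetically by surname: Moreau before Sorensen before Vance.
Order: Farouk, Ivanova, Reyes, Moreau, Sorensen, Vance. So position 5.

5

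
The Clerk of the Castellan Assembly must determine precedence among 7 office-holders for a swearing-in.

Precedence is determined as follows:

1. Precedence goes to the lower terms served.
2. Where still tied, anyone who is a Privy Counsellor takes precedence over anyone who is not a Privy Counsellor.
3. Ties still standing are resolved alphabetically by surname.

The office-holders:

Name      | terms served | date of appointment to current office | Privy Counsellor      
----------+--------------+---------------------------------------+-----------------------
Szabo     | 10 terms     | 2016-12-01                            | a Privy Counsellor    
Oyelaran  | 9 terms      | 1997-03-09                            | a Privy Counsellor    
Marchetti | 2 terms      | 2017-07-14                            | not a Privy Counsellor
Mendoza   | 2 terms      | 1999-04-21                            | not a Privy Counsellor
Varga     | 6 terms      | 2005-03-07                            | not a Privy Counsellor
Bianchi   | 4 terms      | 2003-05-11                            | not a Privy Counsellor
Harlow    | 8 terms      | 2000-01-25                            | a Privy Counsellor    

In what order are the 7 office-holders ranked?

By terms served (lower first): Marchetti and Mendoza (both 2 terms); then Bianchi (4 terms); then Varga (6 terms); then Harlow (8 terms); then Oyelaran (9 terms); then Szabo (10 terms).
Marchetti and Mendoza are each not a Privy Counsellor, so the next rule applies.
Among Marchetti and Mendoza, alphabetically by surname: Marchetti before Mendoza.
Full order: Marchetti, Mendoza, Bianchi, Varga, Harlow, Oyelaran, Szabo.

Marchetti, Mendoza, Bianchi, Varga, Harlow, Oyelaran, Szabo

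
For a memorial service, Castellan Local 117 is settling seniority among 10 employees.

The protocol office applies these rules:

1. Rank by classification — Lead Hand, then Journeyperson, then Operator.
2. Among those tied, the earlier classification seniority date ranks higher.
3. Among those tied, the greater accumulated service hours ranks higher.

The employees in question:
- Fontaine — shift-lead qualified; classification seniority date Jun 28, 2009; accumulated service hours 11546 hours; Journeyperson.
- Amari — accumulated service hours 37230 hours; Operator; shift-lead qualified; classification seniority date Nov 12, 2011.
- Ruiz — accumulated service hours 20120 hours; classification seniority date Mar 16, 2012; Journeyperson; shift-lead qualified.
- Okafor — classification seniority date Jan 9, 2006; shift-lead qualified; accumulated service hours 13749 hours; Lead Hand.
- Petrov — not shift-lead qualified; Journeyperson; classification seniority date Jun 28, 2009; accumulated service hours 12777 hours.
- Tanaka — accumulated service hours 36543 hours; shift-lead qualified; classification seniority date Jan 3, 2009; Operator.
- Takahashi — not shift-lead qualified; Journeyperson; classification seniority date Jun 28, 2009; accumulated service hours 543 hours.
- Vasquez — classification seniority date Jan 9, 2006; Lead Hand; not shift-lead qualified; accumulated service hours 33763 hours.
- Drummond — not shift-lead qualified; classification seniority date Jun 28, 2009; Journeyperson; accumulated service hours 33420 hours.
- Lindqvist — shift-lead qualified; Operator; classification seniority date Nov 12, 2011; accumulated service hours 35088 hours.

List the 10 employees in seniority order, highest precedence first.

By classification: Vasquez and Okafor (Lead Hand); then Drummond, Petrov, Fontaine, Takahashi and Ruiz (Journeyperson); then Tanaka, Amari and Lindqvist (Operator).
Vasquez and Okafor both have classification seniority date Jan 9, 2006, so the next rule applies.
Among Vasquez and Okafor, by accumulated service hours (higher first): Vasquez (33763 hours) before Okafor (13749 hours).
Among Drummond, Petrov, Fontaine, Takahashi and Ruiz, by classification seniority date (earlier first): Drummond, Petrov, Fontaine and Takahashi (Jun 28, 2009) before Ruiz (Mar 16, 2012).
Among Drummond, Petrov, Fontaine and Takahashi, by accumulated service hours (higher first): Drummond (33420 hours) before Petrov (12777 hours) before Fontaine (11546 hours) before Takahashi (543 hours).
Among Tanaka, Amari and Lindqvist, by classification seniority date (earlier first): Tanaka (Jan 3, 2009) before Amari and Lindqvist (Nov 12, 2011).
Among Amari and Lindqvist, by accumulated service hours (higher first): Amari (37230 hours) before Lindqvist (35088 hours).
Full order: Vasquez, Okafor, Drummond, Petrov, Fontaine, Takahashi, Ruiz, Tanaka, Amari, Lindqvist.

Vasquez, Okafor, Drummond, Petrov, Fontaine, Takahashi, Ruiz, Tanaka, Amari, Lindqvist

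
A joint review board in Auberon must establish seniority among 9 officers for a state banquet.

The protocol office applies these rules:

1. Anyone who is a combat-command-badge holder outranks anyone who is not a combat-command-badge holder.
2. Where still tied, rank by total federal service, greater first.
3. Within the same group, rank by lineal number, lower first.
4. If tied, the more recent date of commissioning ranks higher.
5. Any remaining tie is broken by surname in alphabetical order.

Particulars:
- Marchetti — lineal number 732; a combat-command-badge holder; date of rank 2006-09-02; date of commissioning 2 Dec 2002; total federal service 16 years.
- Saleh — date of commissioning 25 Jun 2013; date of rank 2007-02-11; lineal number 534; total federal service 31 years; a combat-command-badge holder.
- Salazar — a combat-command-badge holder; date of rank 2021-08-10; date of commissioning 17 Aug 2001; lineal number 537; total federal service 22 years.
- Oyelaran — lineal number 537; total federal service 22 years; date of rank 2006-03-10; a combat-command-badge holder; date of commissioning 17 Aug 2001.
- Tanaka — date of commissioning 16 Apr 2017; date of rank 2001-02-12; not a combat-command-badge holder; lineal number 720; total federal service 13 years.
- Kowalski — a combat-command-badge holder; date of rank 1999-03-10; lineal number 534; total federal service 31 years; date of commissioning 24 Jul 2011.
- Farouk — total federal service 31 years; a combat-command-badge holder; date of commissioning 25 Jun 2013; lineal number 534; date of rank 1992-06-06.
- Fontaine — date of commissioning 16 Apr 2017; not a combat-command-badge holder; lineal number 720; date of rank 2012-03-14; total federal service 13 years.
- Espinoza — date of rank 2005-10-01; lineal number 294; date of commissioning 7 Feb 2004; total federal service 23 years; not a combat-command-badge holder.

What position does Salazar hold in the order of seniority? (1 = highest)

5

By the first rule: Farouk, Saleh, Kowalski, Oyelaran, Salazar and Marchetti (each a combat-command-badge holder); then Espinoza, Fontaine and Tanaka (each not a combat-command-badge holder).
Among Farouk, Saleh, Kowalski, Oyelaran, Salazar and Marchetti, by total federal service (higher first): Farouk, Saleh and Kowalski (31 years) before Oyelaran and Salazar (22 years) before Marchetti (16 years).
Farouk, Saleh and Kowalski all have lineal number 534, so the next rule applies.
Among Farouk, Saleh and Kowalski, by date of commissioning (later first): Farouk and Saleh (25 Jun 2013) before Kowalski (24 Jul 2011).
Among Farouk and Saleh, alphabetically by surname: Farouk before Saleh.
Oyelaran and Salazar both have lineal number 537, so the next rule applies.
Oyelaran and Salazar both have date of commissioning 17 Aug 2001, so the next rule applies.
Among Oyelaran and Salazar, alphabetically by surname: Oyelaran before Salazar.
Among Espinoza, Fontaine and Tanaka, by total federal service (higher first): Espinoza (23 years) before Fontaine and Tanaka (13 years).
Fontaine and Tanaka both have lineal number 720, so the next rule applies.
Fontaine and Tanaka both have date of commissioning 16 Apr 2017, so the next rule applies.
Among Fontaine and Tanaka, alphabetically by surname: Fontaine before Tanaka.
Order: Farouk, Saleh, Kowalski, Oyelaran, Salazar, Marchetti, Espinoza, Fontaine, Tanaka. So position 5.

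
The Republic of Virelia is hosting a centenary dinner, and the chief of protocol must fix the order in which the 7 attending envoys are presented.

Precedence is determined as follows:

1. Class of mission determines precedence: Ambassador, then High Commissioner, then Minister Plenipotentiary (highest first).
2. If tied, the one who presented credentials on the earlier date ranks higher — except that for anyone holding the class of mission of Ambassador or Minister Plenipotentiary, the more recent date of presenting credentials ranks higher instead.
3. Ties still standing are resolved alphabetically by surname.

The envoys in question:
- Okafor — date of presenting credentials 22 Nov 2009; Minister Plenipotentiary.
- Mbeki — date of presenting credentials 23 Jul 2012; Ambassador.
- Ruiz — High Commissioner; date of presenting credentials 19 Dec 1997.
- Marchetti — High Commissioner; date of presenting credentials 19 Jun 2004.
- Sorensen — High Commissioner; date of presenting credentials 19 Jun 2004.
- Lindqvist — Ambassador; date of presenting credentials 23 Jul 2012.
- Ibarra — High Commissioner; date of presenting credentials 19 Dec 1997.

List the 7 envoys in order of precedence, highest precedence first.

By class of mission: Lindqvist and Mbeki (Ambassador); then Ibarra, Ruiz, Marchetti and Sorensen (High Commissioner); then Okafor (Minister Plenipotentiary).
Lindqvist and Mbeki both have date of presenting credentials 23 Jul 2012, so the next rule applies.
Among Lindqvist and Mbeki, alphabetically by surname: Lindqvist before Mbeki.
Among Ibarra, Ruiz, Marchetti and Sorensen, by date of presenting credentials (earlier first): Ibarra and Ruiz (19 Dec 1997) before Marchetti and Sorensen (19 Jun 2004).
Among Ibarra and Ruiz, alphabetically by surname: Ibarra before Ruiz.
Among Marchetti and Sorensen, alphabetically by surname: Marchetti before Sorensen.
Full order: Lindqvist, Mbeki, Ibarra, Ruiz, Marchetti, Sorensen, Okafor.

Lindqvist, Mbeki, Ibarra, Ruiz, Marchetti, Sorensen, Okafor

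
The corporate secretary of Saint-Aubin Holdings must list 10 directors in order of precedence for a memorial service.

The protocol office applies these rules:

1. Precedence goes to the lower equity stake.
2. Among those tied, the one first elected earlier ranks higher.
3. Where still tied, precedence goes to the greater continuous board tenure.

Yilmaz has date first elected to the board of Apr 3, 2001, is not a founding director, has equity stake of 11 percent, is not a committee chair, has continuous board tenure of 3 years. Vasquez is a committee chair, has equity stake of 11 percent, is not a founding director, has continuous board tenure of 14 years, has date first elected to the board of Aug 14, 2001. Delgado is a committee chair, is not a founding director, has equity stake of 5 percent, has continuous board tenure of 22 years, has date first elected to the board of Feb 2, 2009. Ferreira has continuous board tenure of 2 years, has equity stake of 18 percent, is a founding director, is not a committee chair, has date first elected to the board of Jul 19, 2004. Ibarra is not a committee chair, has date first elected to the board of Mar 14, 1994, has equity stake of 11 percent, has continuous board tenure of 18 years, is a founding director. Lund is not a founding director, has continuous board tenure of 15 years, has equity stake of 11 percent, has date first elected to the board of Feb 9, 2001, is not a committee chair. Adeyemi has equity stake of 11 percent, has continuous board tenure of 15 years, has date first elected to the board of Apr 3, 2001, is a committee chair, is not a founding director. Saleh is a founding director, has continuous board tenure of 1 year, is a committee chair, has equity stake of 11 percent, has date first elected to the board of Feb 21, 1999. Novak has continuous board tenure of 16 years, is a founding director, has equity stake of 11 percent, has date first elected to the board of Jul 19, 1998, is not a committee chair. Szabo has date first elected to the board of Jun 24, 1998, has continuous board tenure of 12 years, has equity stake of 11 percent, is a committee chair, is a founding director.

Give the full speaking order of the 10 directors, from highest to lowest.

By equity stake (lower first): Delgado (5 percent); then Ibarra, Szabo, Novak, Saleh, Lund, Adeyemi, Yilmaz and Vasquez (each 11 percent); then Ferreira (18 percent).
Among Ibarra, Szabo, Novak, Saleh, Lund, Adeyemi, Yilmaz and Vasquez, by date first elected to the board (earlier first): Ibarra (Mar 14, 1994) before Szabo (Jun 24, 1998) before Novak (Jul 19, 1998) before Saleh (Feb 21, 1999) before Lund (Feb 9, 2001) before Adeyemi and Yilmaz (Apr 3, 2001) before Vasquez (Aug 14, 2001).
Among Adeyemi and Yilmaz, by continuous board tenure (higher first): Adeyemi (15 years) before Yilmaz (3 years).
Full order: Delgado, Ibarra, Szabo, Novak, Saleh, Lund, Adeyemi, Yilmaz, Vasquez, Ferreira.

Delgado, Ibarra, Szabo, Novak, Saleh, Lund, Adeyemi, Yilmaz, Vasquez, Ferreira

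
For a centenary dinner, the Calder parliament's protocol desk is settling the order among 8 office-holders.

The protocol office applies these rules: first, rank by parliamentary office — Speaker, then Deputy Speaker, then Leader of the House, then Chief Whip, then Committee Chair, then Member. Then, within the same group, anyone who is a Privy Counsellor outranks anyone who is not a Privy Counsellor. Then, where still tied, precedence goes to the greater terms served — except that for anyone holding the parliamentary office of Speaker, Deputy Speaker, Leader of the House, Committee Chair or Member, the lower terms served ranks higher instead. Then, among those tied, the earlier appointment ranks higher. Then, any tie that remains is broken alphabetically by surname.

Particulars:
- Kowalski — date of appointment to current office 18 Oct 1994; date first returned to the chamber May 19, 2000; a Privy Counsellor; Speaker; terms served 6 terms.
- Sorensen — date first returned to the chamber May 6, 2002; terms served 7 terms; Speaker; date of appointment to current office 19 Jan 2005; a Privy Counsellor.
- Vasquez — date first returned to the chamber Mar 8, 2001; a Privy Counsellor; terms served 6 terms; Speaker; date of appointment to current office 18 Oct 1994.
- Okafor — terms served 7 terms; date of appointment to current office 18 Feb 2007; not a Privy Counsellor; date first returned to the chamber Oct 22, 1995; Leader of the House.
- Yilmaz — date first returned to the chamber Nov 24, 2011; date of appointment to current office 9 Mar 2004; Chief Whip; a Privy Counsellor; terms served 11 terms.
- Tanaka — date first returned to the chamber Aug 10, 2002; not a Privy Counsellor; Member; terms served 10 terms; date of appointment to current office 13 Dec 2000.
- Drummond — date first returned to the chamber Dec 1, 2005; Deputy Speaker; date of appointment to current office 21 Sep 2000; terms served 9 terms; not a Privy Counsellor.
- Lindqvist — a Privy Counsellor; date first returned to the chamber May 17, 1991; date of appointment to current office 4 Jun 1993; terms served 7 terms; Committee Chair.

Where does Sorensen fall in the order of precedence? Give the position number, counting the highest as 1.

By parliamentary office: Kowalski, Vasquez and Sorensen (Speaker); then Drummond (Deputy Speaker); then Okafor (Leader of the House); then Yilmaz (Chief Whip); then Lindqvist (Committee Chair); then Tanaka (Member).
Kowalski, Vasquez and Sorensen are each a Privy Counsellor, so the next rule applies.
Among Kowalski, Vasquez and Sorensen, by terms served (lower first) (reversed rule for this group): Kowalski and Vasquez (6 terms) before Sorensen (7 terms).
Kowalski and Vasquez both have date of appointment to current office 18 Oct 1994, so the next rule applies.
Among Kowalski and Vasquez, alphabetically by surname: Kowalski before Vasquez.
Order: Kowalski, Vasquez, Sorensen, Drummond, Okafor, Yilmaz, Lindqvist, Tanaka. So position 3.

3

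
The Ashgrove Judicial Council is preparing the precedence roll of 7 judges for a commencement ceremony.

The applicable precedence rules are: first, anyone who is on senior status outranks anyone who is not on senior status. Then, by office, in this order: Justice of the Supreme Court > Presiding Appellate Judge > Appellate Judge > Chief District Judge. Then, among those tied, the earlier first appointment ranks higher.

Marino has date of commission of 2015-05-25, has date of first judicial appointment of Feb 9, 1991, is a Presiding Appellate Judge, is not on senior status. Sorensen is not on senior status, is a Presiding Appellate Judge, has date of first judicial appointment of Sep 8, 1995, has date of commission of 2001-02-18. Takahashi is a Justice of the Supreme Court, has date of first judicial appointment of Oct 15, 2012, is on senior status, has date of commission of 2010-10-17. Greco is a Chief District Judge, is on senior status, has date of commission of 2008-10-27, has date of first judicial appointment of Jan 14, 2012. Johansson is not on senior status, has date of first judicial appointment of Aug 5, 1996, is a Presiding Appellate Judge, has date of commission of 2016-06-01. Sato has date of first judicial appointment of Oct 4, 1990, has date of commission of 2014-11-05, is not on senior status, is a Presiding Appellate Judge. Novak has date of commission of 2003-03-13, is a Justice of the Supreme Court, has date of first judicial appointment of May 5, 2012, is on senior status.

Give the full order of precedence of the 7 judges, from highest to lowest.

Novak, Takahashi, Greco, Sato, Marino, Sorensen, Johansson

By the first rule: Novak, Takahashi and Greco (each on senior status); then Sato, Marino, Sorensen and Johansson (each not on senior status).
Among Novak, Takahashi and Greco, by office: Novak and Takahashi (Justice of the Supreme Court) before Greco (Chief District Judge).
Among Novak and Takahashi, by date of first judicial appointment (earlier first): Novak (May 5, 2012) before Takahashi (Oct 15, 2012).
Sato, Marino, Sorensen and Johansson are each Presiding Appellate Judge, so the next rule applies.
Among Sato, Marino, Sorensen and Johansson, by date of first judicial appointment (earlier first): Sato (Oct 4, 1990) before Marino (Feb 9, 1991) before Sorensen (Sep 8, 1995) before Johansson (Aug 5, 1996).
Full order: Novak, Takahashi, Greco, Sato, Marino, Sorensen, Johansson.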